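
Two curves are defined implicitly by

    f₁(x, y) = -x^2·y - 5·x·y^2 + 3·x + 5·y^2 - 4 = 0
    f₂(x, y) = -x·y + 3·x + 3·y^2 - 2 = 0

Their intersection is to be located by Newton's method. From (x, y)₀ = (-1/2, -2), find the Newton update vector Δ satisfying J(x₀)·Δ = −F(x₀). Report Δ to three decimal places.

(0.164, 0.723)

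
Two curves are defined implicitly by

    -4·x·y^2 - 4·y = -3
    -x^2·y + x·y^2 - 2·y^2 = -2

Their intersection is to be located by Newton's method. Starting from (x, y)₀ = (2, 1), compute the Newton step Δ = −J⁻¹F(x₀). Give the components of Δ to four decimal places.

At (2, 1): F = (-9.0000, -2.0000).
Jacobian J = [[-4·y^2, -8·x·y - 4], [-2·x·y + y^2, -x^2 + 2·x·y - 4·y]].
At the point, J = [[-4.0000, -20.0000], [-3.0000, -4.0000]] (det J = -44.0000).
Solving J·Δ = −F gives Δ = (-0.0909, -0.4318).

(-0.0909, -0.4318)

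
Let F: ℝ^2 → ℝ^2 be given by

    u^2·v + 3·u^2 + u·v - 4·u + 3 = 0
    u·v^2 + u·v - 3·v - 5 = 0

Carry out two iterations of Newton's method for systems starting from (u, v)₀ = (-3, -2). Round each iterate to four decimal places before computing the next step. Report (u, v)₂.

At (-3, -2): F = (30.0000, -5.0000).
Jacobian J = [[2·u·v + 6·u + v - 4, u^2 + u], [v^2 + v, 2·u·v + u - 3]].
At the point, J = [[-12.0000, 6.0000], [2.0000, 6.0000]] (det J = -84.0000).
Solving J·Δ = −F gives Δ = (2.5000, 0.0000).
Then the next iterate is (u, v)₁ = (-0.5000, -2.0000).
Round to (-0.5000, -2.0000) and repeat: F = (6.2500, 0.0000), J = [[-7.0000, -0.2500], [2.0000, -1.5000]].
Δ = (0.8523, 1.1364), so (u, v)₂ = (0.3523, -0.8636).

(0.3523, -0.8636)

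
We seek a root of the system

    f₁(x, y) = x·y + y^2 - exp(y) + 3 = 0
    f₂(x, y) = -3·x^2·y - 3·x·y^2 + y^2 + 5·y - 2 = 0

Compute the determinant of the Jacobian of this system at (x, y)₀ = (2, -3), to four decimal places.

J = [[y, x + 2·y - exp(y)], [-6·x·y - 3·y^2, -3·x^2 - 6·x·y + 2·y + 5]].
At the point, J = [[-3.0000, -4.049787], [9.0000, 23.0000]].
det J = -32.5519.

-32.5519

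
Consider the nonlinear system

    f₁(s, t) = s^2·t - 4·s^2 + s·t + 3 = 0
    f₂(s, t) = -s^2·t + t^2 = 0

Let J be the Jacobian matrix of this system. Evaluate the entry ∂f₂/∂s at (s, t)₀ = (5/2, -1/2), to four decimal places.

2.5000

∂f₂/∂s = -2·s·t.
At (5/2, -1/2) this is 2.5000.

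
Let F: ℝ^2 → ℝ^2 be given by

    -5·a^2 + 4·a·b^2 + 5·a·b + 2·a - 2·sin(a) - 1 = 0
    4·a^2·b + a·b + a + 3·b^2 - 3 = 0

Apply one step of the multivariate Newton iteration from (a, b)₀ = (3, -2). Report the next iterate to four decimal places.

(1.7117, -1.8936)

At (3, -2): F = (-22.282240, -66.0000).
Jacobian J = [[-10·a + 4·b^2 + 5·b - 2·cos(a) + 2, 8·a·b + 5·a], [8·a·b + b + 1, 4·a^2 + a + 6·b]].
At the point, J = [[-20.020015, -33.0000], [-49.0000, 27.0000]] (det J = -2157.540405).
Solving J·Δ = −F gives Δ = (-1.2883, 0.1064).
Then the next iterate is (a, b)₁ = (1.7117, -1.8936).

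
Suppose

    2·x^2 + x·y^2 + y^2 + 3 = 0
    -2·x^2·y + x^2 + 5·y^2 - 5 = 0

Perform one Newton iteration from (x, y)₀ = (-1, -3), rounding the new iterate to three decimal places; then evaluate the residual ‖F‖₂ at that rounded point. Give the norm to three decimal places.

16.876

At (-1, -3): F = (5.000, 47.000).
Jacobian J = [[4·x + y^2, 2·x·y + 2·y], [-4·x·y + 2·x, -2·x^2 + 10·y]].
At the point, J = [[5.000, 0.000], [-14.000, -32.000]] (det J = -160.000).
Solving J·Δ = −F gives Δ = (-1.000, 1.906).
Then the next iterate is (x, y)₁ = (-2.000, -1.094).
Re-evaluating at (-2.000, -1.094): F = (9.80316, 13.73618), so ‖F‖₂ = 16.876.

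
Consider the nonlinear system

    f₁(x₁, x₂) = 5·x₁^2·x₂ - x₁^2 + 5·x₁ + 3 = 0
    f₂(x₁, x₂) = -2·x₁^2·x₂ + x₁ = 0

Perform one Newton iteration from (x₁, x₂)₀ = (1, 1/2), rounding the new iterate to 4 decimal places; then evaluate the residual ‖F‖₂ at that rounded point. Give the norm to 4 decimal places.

At (1, 1/2): F = (9.5000, 0.0000).
Jacobian J = [[10·x₁·x₂ - 2·x₁ + 5, 5·x₁^2], [-4·x₁·x₂ + 1, -2·x₁^2]].
At the point, J = [[8.0000, 5.0000], [-1.0000, -2.0000]] (det J = -11.0000).
Solving J·Δ = −F gives Δ = (-1.7273, 0.8636).
Then the next iterate is (x₁, x₂)₁ = (-0.7273, 1.3636).
Re-evaluating at (-0.7273, 1.3636): F = (2.441020, -2.169894), so ‖F‖₂ = 3.2660.

3.2660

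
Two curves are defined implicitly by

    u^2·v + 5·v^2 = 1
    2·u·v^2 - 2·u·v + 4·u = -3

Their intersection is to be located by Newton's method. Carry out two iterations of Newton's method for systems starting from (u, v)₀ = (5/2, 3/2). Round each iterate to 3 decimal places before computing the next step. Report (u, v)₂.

(-1.401, 0.908)

At (5/2, 3/2): F = (19.625, 16.750).
Jacobian J = [[2·u·v, u^2 + 10·v], [2·v^2 - 2·v + 4, 4·u·v - 2·u]].
At the point, J = [[7.500, 21.250], [5.500, 10.000]] (det J = -41.875).
Solving J·Δ = −F gives Δ = (-3.813, 0.422).
Then the next iterate is (u, v)₁ = (-1.313, 1.922).
Round to (-1.313, 1.922) and repeat: F = (20.78389, -6.90549), J = [[-5.04717, 20.94397], [7.54417, -7.46834]].
Δ = (-0.088, -1.014), so (u, v)₂ = (-1.401, 0.908).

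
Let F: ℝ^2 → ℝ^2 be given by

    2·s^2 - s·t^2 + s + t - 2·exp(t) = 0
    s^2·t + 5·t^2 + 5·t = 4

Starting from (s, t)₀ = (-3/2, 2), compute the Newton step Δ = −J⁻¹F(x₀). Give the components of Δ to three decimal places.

(0.460, -1.018)

At (-3/2, 2): F = (-3.77811, 30.500).
Jacobian J = [[4·s - t^2 + 1, -2·s·t - 2·exp(t) + 1], [2·s·t, s^2 + 10·t + 5]].
At the point, J = [[-9.000, -7.77811], [-6.000, 27.250]] (det J = -291.91867).
Solving J·Δ = −F gives Δ = (0.460, -1.018).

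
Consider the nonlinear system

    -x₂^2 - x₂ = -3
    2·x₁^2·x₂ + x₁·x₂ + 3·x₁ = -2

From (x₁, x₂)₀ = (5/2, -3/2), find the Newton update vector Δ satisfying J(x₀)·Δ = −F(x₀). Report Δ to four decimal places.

At (5/2, -3/2): F = (2.2500, -13.0000).
Jacobian J = [[0, -2·x₂ - 1], [4·x₁·x₂ + x₂ + 3, 2·x₁^2 + x₁]].
At the point, J = [[0.0000, 2.0000], [-13.5000, 15.0000]] (det J = 27.0000).
Solving J·Δ = −F gives Δ = (-2.2130, -1.1250).

(-2.2130, -1.1250)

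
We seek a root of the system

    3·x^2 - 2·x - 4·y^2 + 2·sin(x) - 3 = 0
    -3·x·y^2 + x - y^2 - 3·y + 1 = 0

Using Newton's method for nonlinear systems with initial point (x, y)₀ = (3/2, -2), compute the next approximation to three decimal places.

(1.615, -1.223)

At (3/2, -2): F = (-13.25501, -13.500).
Jacobian J = [[6·x + 2·cos(x) - 2, -8·y], [-3·y^2 + 1, -6·x·y - 2·y - 3]].
At the point, J = [[7.14147, 16.000], [-11.000, 19.000]] (det J = 311.68801).
Solving J·Δ = −F gives Δ = (0.115, 0.777).
Then the next iterate is (x, y)₁ = (1.615, -1.223).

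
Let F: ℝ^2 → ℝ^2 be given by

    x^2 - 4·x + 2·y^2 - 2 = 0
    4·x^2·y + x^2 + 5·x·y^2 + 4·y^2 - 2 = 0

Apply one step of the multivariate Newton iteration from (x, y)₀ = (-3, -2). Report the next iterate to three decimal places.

At (-3, -2): F = (27.000, -109.000).
Jacobian J = [[2·x - 4, 4·y], [8·x·y + 2·x + 5·y^2, 4·x^2 + 10·x·y + 8·y]].
At the point, J = [[-10.000, -8.000], [62.000, 80.000]] (det J = -304.000).
Solving J·Δ = −F gives Δ = (4.237, -1.921).
Then the next iterate is (x, y)₁ = (1.237, -3.921).

(1.237, -3.921)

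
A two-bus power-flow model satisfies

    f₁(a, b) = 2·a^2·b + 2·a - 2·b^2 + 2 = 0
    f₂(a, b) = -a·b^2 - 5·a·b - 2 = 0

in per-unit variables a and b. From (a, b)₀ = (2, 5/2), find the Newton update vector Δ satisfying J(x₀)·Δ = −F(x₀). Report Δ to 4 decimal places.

At (2, 5/2): F = (13.5000, -39.5000).
Jacobian J = [[4·a·b + 2, 2·a^2 - 4·b], [-b^2 - 5·b, -2·a·b - 5·a]].
At the point, J = [[22.0000, -2.0000], [-18.7500, -20.0000]] (det J = -477.5000).
Solving J·Δ = −F gives Δ = (-0.7309, -1.2898).

(-0.7309, -1.2898)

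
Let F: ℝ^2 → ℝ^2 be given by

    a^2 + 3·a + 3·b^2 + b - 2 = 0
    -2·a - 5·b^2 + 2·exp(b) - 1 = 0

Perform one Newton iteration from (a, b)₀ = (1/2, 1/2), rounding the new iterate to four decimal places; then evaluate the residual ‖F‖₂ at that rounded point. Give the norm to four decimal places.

18.6333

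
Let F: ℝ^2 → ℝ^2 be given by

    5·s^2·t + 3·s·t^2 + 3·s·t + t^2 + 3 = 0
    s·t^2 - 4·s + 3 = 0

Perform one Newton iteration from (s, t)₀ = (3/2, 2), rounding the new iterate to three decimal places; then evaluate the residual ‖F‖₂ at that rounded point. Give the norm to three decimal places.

At (3/2, 2): F = (56.500, 3.000).
Jacobian J = [[10·s·t + 3·t^2 + 3·t, 5·s^2 + 6·s·t + 3·s + 2·t], [t^2 - 4, 2·s·t]].
At the point, J = [[48.000, 37.750], [0.000, 6.000]] (det J = 288.000).
Solving J·Δ = −F gives Δ = (-0.784, -0.500).
Then the next iterate is (s, t)₁ = (0.716, 1.500).
Re-evaluating at (0.716, 1.500): F = (17.14992, 1.747), so ‖F‖₂ = 17.239.

17.239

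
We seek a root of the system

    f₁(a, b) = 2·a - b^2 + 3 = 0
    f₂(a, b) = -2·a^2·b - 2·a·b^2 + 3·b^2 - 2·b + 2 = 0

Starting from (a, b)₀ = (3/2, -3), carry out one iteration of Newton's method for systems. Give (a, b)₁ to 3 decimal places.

(-6.923, 0.308)

At (3/2, -3): F = (-3.000, 21.500).
Jacobian J = [[2, -2·b], [-4·a·b - 2·b^2, -2·a^2 - 4·a·b + 6·b - 2]].
At the point, J = [[2.000, 6.000], [0.000, -6.500]] (det J = -13.000).
Solving J·Δ = −F gives Δ = (-8.423, 3.308).
Then the next iterate is (a, b)₁ = (-6.923, 0.308).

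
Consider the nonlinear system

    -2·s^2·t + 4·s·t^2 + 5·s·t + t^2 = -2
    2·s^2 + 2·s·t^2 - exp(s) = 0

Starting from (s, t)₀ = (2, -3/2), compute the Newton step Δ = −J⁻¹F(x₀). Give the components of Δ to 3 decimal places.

At (2, -3/2): F = (19.250, 9.61094).
Jacobian J = [[-4·s·t + 4·t^2 + 5·t, -2·s^2 + 8·s·t + 5·s + 2·t], [4·s + 2·t^2 - exp(s), 4·s·t]].
At the point, J = [[13.500, -25.000], [5.11094, -12.000]] (det J = -34.22640).
Solving J·Δ = −F gives Δ = (0.271, 0.916).

(0.271, 0.916)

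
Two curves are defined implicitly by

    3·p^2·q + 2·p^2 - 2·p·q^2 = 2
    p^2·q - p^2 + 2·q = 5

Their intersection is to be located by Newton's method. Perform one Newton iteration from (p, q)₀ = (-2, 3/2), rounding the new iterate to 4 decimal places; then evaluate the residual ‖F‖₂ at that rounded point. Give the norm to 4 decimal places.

4.5458

At (-2, 3/2): F = (33.0000, 0.0000).
Jacobian J = [[6·p·q + 4·p - 2·q^2, 3·p^2 - 4·p·q], [2·p·q - 2·p, p^2 + 2]].
At the point, J = [[-30.5000, 24.0000], [-2.0000, 6.0000]] (det J = -135.0000).
Solving J·Δ = −F gives Δ = (1.4667, 0.4889).
Then the next iterate is (p, q)₁ = (-0.5333, 1.9889).
Re-evaluating at (-0.5333, 1.9889): F = (4.484975, -0.740948), so ‖F‖₂ = 4.5458.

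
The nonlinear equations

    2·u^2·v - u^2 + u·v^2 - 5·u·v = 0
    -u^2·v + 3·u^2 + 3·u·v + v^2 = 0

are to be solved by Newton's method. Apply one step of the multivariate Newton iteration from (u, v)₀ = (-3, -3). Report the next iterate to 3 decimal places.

(-1.101, -2.810)

At (-3, -3): F = (-135.000, 90.000).
Jacobian J = [[4·u·v - 2·u + v^2 - 5·v, 2·u^2 + 2·u·v - 5·u], [-2·u·v + 6·u + 3·v, -u^2 + 3·u + 2·v]].
At the point, J = [[66.000, 51.000], [-45.000, -24.000]] (det J = 711.000).
Solving J·Δ = −F gives Δ = (1.899, 0.190).
Then the next iterate is (u, v)₁ = (-1.101, -2.810).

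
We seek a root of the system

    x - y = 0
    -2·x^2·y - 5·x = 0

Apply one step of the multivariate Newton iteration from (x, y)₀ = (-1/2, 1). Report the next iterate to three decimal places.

(0.286, 0.286)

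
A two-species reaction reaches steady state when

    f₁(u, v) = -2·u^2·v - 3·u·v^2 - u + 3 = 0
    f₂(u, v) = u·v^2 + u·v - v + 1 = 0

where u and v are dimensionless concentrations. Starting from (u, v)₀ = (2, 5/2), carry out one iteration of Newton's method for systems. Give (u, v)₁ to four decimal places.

(1.8711, 1.1480)

At (2, 5/2): F = (-56.5000, 16.0000).
Jacobian J = [[-4·u·v - 3·v^2 - 1, -2·u^2 - 6·u·v], [v^2 + v, 2·u·v + u - 1]].
At the point, J = [[-39.7500, -38.0000], [8.7500, 11.0000]] (det J = -104.7500).
Solving J·Δ = −F gives Δ = (-0.1289, -1.3520).
Then the next iterate is (u, v)₁ = (1.8711, 1.1480).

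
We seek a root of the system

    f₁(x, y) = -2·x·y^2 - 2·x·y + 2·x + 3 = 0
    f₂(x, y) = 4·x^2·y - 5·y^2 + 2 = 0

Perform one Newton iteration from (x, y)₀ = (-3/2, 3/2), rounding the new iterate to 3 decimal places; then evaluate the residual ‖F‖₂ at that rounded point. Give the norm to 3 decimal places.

At (-3/2, 3/2): F = (11.250, 4.250).
Jacobian J = [[-2·y^2 - 2·y + 2, -4·x·y - 2·x], [8·x·y, 4·x^2 - 10·y]].
At the point, J = [[-5.500, 12.000], [-18.000, -6.000]] (det J = 249.000).
Solving J·Δ = −F gives Δ = (0.476, -0.719).
Then the next iterate is (x, y)₁ = (-1.024, 0.781).
Re-evaluating at (-1.024, 0.781): F = (3.80069, 2.22595), so ‖F‖₂ = 4.405.

4.405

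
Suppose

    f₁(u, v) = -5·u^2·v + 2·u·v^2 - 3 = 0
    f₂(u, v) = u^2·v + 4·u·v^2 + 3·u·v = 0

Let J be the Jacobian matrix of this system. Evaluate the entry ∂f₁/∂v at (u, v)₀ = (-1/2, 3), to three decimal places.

-7.250

∂f₁/∂v = -5·u^2 + 4·u·v.
At (-1/2, 3) this is -7.250.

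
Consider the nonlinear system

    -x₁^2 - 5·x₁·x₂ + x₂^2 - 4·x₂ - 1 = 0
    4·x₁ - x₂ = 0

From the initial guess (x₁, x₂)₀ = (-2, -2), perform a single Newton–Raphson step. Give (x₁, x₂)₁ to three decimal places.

(-0.864, -3.455)

At (-2, -2): F = (-13.000, -6.000).
Jacobian J = [[-2·x₁ - 5·x₂, -5·x₁ + 2·x₂ - 4], [4, -1]].
At the point, J = [[14.000, 2.000], [4.000, -1.000]] (det J = -22.000).
Solving J·Δ = −F gives Δ = (1.136, -1.455).
Then the next iterate is (x₁, x₂)₁ = (-0.864, -3.455).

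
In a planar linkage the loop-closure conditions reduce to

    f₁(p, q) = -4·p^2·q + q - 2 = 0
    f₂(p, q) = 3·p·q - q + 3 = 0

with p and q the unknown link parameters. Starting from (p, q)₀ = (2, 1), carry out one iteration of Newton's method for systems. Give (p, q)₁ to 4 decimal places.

At (2, 1): F = (-17.0000, 8.0000).
Jacobian J = [[-8·p·q, -4·p^2 + 1], [3·q, 3·p - 1]].
At the point, J = [[-16.0000, -15.0000], [3.0000, 5.0000]] (det J = -35.0000).
Solving J·Δ = −F gives Δ = (1.0000, -2.2000).
Then the next iterate is (p, q)₁ = (3.0000, -1.2000).

(3.0000, -1.2000)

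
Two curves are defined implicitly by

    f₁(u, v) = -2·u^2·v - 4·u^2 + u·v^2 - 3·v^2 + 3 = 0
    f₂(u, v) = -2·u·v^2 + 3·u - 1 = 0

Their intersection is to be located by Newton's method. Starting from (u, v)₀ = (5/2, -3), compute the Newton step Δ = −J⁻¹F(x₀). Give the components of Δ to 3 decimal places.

(0.084, 1.325)

At (5/2, -3): F = (11.000, -38.500).
Jacobian J = [[-4·u·v - 8·u + v^2, -2·u^2 + 2·u·v - 6·v], [-2·v^2 + 3, -4·u·v]].
At the point, J = [[19.000, -9.500], [-15.000, 30.000]] (det J = 427.500).
Solving J·Δ = −F gives Δ = (0.084, 1.325).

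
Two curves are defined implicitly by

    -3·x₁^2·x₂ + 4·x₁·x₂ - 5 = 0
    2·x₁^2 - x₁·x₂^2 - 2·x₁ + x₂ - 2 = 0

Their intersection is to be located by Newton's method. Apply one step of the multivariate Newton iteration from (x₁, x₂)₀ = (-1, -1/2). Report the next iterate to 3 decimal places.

(-0.720, -0.914)

At (-1, -1/2): F = (-1.500, 1.750).
Jacobian J = [[-6·x₁·x₂ + 4·x₂, -3·x₁^2 + 4·x₁], [4·x₁ - x₂^2 - 2, -2·x₁·x₂ + 1]].
At the point, J = [[-5.000, -7.000], [-6.250, 0.000]] (det J = -43.750).
Solving J·Δ = −F gives Δ = (0.280, -0.414).
Then the next iterate is (x₁, x₂)₁ = (-0.720, -0.914).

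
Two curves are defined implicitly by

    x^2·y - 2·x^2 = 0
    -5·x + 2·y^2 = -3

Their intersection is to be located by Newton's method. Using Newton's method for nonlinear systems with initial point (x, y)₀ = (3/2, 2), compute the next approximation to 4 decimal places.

At (3/2, 2): F = (0.0000, 3.5000).
Jacobian J = [[2·x·y - 4·x, x^2], [-5, 4·y]].
At the point, J = [[0.0000, 2.2500], [-5.0000, 8.0000]] (det J = 11.2500).
Solving J·Δ = −F gives Δ = (0.7000, 0.0000).
Then the next iterate is (x, y)₁ = (2.2000, 2.0000).

(2.2000, 2.0000)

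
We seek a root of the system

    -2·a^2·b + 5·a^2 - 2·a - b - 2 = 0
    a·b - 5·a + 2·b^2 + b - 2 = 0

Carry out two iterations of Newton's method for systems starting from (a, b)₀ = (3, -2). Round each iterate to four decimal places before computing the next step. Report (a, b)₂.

(0.7133, -2.2716)

At (3, -2): F = (75.0000, -17.0000).
Jacobian J = [[-4·a·b + 10·a - 2, -2·a^2 - 1], [b - 5, a + 4·b + 1]].
At the point, J = [[52.0000, -19.0000], [-7.0000, -4.0000]] (det J = -341.0000).
Solving J·Δ = −F gives Δ = (-1.8270, -1.0528).
Then the next iterate is (a, b)₁ = (1.1730, -3.0528).
Round to (1.1730, -3.0528) and repeat: F = (13.987317, 4.140441), J = [[24.053738, -3.751858], [-8.0528, -10.0382]].
Δ = (-0.4597, 0.7812), so (a, b)₂ = (0.7133, -2.2716).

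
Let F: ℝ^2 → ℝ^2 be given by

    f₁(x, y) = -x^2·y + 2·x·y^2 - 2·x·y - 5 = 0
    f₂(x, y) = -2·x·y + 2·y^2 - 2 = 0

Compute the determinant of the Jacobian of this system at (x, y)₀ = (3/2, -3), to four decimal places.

J = [[-2·x·y + 2·y^2 - 2·y, -x^2 + 4·x·y - 2·x], [-2·y, -2·x + 4·y]].
At the point, J = [[33.0000, -23.2500], [6.0000, -15.0000]].
det J = -355.5000.

-355.5000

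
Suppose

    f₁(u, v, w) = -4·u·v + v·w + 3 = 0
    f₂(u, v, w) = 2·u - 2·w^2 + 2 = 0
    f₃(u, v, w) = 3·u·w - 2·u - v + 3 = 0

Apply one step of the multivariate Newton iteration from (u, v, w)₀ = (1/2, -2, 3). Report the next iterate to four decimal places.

At (1/2, -2, 3): F = (1.0000, -15.0000, 8.5000).
Jacobian J = [[-4·v, -4·u + w, v], [2, 0, -4·w], [3·w - 2, -1, 3·u]].
At the point, J = [[8.0000, 1.0000, -2.0000], [2.0000, 0.0000, -12.0000], [7.0000, -1.0000, 1.5000]] (det J = -179.0000).
Solving J·Δ = −F gives Δ = (-0.6788, 1.7039, -1.3631).
Then the next iterate is (u, v, w)₁ = (-0.1788, -0.2961, 1.6369).

(-0.1788, -0.2961, 1.6369)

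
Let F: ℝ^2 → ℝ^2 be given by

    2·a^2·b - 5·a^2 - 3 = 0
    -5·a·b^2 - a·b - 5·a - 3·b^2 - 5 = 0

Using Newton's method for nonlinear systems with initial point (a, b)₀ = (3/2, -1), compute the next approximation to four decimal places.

(0.7713, -0.2337)

At (3/2, -1): F = (-18.7500, -21.5000).
Jacobian J = [[4·a·b - 10·a, 2·a^2], [-5·b^2 - b - 5, -10·a·b - a - 6·b]].
At the point, J = [[-21.0000, 4.5000], [-9.0000, 19.5000]] (det J = -369.0000).
Solving J·Δ = −F gives Δ = (-0.7287, 0.7663).
Then the next iterate is (a, b)₁ = (0.7713, -0.2337).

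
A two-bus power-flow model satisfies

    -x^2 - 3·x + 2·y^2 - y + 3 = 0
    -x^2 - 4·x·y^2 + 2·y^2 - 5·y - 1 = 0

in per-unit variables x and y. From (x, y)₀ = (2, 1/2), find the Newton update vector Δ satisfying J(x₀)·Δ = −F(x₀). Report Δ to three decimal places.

(-1.049, -0.341)

At (2, 1/2): F = (-7.000, -9.000).
Jacobian J = [[-2·x - 3, 4·y - 1], [-2·x - 4·y^2, -8·x·y + 4·y - 5]].
At the point, J = [[-7.000, 1.000], [-5.000, -11.000]] (det J = 82.000).
Solving J·Δ = −F gives Δ = (-1.049, -0.341).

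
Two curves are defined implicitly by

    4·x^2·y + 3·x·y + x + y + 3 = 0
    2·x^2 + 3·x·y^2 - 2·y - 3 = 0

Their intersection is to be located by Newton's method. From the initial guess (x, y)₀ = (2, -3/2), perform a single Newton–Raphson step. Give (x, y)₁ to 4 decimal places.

At (2, -3/2): F = (-29.5000, 21.5000).
Jacobian J = [[8·x·y + 3·y + 1, 4·x^2 + 3·x + 1], [4·x + 3·y^2, 6·x·y - 2]].
At the point, J = [[-27.5000, 23.0000], [14.7500, -20.0000]] (det J = 210.7500).
Solving J·Δ = −F gives Δ = (-0.4531, 0.7408).
Then the next iterate is (x, y)₁ = (1.5469, -0.7592).

(1.5469, -0.7592)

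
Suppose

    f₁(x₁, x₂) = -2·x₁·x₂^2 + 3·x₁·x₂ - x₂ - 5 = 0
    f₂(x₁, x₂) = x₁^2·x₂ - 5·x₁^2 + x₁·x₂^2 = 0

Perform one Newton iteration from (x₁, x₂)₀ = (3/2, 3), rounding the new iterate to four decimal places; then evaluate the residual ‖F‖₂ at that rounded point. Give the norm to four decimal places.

6.0581

At (3/2, 3): F = (-21.5000, 9.0000).
Jacobian J = [[-2·x₂^2 + 3·x₂, -4·x₁·x₂ + 3·x₁ - 1], [2·x₁·x₂ - 10·x₁ + x₂^2, x₁^2 + 2·x₁·x₂]].
At the point, J = [[-9.0000, -14.5000], [3.0000, 11.2500]] (det J = -57.7500).
Solving J·Δ = −F gives Δ = (-1.9286, -0.2857).
Then the next iterate is (x₁, x₂)₁ = (-0.4286, 2.7143).
Re-evaluating at (-0.4286, 2.7143): F = (-4.888991, -3.577557), so ‖F‖₂ = 6.0581.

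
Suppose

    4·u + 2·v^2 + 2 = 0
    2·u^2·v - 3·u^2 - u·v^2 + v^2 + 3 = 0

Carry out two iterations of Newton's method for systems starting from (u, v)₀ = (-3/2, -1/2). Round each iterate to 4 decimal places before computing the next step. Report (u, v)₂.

(-0.9993, -1.0061)

At (-3/2, -1/2): F = (-3.5000, -5.3750).
Jacobian J = [[4, 4·v], [4·u·v - 6·u - v^2, 2·u^2 - 2·u·v + 2·v]].
At the point, J = [[4.0000, -2.0000], [11.7500, 2.0000]] (det J = 31.5000).
Solving J·Δ = −F gives Δ = (0.5635, -0.6230).
Then the next iterate is (u, v)₁ = (-0.9365, -1.1230).
Round to (-0.9365, -1.1230) and repeat: F = (0.776258, 0.841265), J = [[4.0000, -4.4920], [8.564629, -2.595314]].
Δ = (-0.0628, 0.1169), so (u, v)₂ = (-0.9993, -1.0061).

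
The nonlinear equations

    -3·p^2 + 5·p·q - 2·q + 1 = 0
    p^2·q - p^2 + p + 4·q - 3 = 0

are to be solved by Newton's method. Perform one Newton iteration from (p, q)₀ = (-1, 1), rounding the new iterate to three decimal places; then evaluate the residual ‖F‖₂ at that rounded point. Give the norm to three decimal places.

At (-1, 1): F = (-9.000, 0.000).
Jacobian J = [[-6·p + 5·q, 5·p - 2], [2·p·q - 2·p + 1, p^2 + 4]].
At the point, J = [[11.000, -7.000], [1.000, 5.000]] (det J = 62.000).
Solving J·Δ = −F gives Δ = (0.726, -0.145).
Then the next iterate is (p, q)₁ = (-0.274, 0.855).
Re-evaluating at (-0.274, 0.855): F = (-2.10658, 0.13511), so ‖F‖₂ = 2.111.

2.111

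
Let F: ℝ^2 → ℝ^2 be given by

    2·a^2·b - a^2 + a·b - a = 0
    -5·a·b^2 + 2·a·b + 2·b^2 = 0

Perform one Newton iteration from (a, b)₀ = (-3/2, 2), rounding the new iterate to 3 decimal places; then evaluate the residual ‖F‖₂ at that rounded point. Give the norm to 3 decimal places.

At (-3/2, 2): F = (5.250, 32.000).
Jacobian J = [[4·a·b - 2·a + b - 1, 2·a^2 + a], [-5·b^2 + 2·b, -10·a·b + 2·a + 4·b]].
At the point, J = [[-8.000, 3.000], [-16.000, 35.000]] (det J = -232.000).
Solving J·Δ = −F gives Δ = (0.378, -0.741).
Then the next iterate is (a, b)₁ = (-1.122, 1.259).
Re-evaluating at (-1.122, 1.259): F = (1.62039, 9.23727), so ‖F‖₂ = 9.378.

9.378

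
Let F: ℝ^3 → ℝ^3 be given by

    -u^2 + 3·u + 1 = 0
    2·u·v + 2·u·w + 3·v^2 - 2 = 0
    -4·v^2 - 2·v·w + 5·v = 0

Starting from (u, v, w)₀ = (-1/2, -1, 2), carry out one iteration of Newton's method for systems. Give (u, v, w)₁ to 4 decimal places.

At (-1/2, -1, 2): F = (-0.7500, 0.0000, -5.0000).
Jacobian J = [[-2·u + 3, 0, 0], [2·v + 2·w, 2·u + 6·v, 2·u], [0, -8·v - 2·w + 5, -2·v]].
At the point, J = [[4.0000, 0.0000, 0.0000], [2.0000, -7.0000, -1.0000], [0.0000, 9.0000, 2.0000]] (det J = -20.0000).
Solving J·Δ = −F gives Δ = (0.1875, -0.8500, 6.3250).
Then the next iterate is (u, v, w)₁ = (-0.3125, -1.8500, 8.3250).

(-0.3125, -1.8500, 8.3250)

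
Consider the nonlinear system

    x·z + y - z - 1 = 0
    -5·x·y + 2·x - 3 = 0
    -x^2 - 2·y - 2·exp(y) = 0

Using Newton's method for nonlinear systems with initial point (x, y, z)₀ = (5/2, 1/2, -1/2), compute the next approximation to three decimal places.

At (5/2, 1/2, -1/2): F = (-1.250, -4.250, -10.54744).
Jacobian J = [[z, 1, x - 1], [-5·y + 2, -5·x, 0], [-2·x, -2·exp(y) - 2, 0]].
At the point, J = [[-0.500, 1.000, 1.500], [-0.500, -12.500, 0.000], [-5.000, -5.29744, 0.000]] (det J = -89.77692).
Solving J·Δ = −F gives Δ = (-1.827, -0.267, 0.402).
Then the next iterate is (x, y, z)₁ = (0.673, 0.233, -0.098).

(0.673, 0.233, -0.098)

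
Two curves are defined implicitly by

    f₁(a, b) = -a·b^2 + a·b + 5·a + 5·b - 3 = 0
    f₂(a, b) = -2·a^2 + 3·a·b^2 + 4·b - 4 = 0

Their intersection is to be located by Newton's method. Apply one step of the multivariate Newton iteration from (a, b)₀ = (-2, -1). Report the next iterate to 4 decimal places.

At (-2, -1): F = (-14.0000, -22.0000).
Jacobian J = [[-b^2 + b + 5, -2·a·b + a + 5], [-4·a + 3·b^2, 6·a·b + 4]].
At the point, J = [[3.0000, -1.0000], [11.0000, 16.0000]] (det J = 59.0000).
Solving J·Δ = −F gives Δ = (4.1695, -1.4915).
Then the next iterate is (a, b)₁ = (2.1695, -2.4915).

(2.1695, -2.4915)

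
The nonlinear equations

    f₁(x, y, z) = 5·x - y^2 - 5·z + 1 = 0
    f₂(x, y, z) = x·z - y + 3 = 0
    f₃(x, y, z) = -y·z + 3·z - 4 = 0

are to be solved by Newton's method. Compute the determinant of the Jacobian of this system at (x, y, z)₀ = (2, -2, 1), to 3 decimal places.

J = [[5, -2·y, -5], [z, -1, x], [0, -z, -y + 3]].
At the point, J = [[5.000, 4.000, -5.000], [1.000, -1.000, 2.000], [0.000, -1.000, 5.000]].
det J = -30.000.

-30.000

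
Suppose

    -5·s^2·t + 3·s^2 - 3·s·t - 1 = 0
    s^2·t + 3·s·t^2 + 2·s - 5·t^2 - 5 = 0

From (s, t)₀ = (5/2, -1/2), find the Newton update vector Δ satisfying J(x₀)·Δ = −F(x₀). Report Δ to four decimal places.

At (5/2, -1/2): F = (37.1250, -2.5000).
Jacobian J = [[-10·s·t + 6·s - 3·t, -5·s^2 - 3·s], [2·s·t + 3·t^2 + 2, s^2 + 6·s·t - 10·t]].
At the point, J = [[29.0000, -38.7500], [0.2500, 3.7500]] (det J = 118.4375).
Solving J·Δ = −F gives Δ = (-0.3575, 0.6905).

(-0.3575, 0.6905)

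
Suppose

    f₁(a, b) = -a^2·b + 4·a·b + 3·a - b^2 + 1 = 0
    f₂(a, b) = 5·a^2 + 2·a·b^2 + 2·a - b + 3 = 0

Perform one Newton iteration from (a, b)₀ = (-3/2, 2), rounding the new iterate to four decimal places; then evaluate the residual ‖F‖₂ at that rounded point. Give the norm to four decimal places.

5.7996

At (-3/2, 2): F = (-24.0000, -2.7500).
Jacobian J = [[-2·a·b + 4·b + 3, -a^2 + 4·a - 2·b], [10·a + 2·b^2 + 2, 4·a·b - 1]].
At the point, J = [[17.0000, -12.2500], [-5.0000, -13.0000]] (det J = -282.2500).
Solving J·Δ = −F gives Δ = (0.9860, -0.5908).
Then the next iterate is (a, b)₁ = (-0.5140, 1.4092).
Re-evaluating at (-0.5140, 1.4092): F = (-5.797465, -0.157668), so ‖F‖₂ = 5.7996.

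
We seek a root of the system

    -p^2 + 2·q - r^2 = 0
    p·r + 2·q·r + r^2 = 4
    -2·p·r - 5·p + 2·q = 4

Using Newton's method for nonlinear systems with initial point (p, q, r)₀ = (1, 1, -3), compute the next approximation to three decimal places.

(-3.407, 2.926, -3.778)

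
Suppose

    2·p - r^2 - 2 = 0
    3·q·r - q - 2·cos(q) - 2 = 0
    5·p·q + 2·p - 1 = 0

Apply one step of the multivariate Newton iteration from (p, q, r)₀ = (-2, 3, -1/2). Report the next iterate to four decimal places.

At (-2, 3, -1/2): F = (-6.2500, -7.520015, -35.0000).
Jacobian J = [[2, 0, -2·r], [0, 3·r + 2·sin(q) - 1, 3·q], [5·q + 2, 5·p, 0]].
At the point, J = [[2.0000, 0.0000, 1.0000], [0.0000, -2.217760, 9.0000], [17.0000, -10.0000, 0.0000]] (det J = 217.701920).
Solving J·Δ = −F gives Δ = (2.5949, 0.9114, 1.0601).
Then the next iterate is (p, q, r)₁ = (0.5949, 3.9114, 0.5601).

(0.5949, 3.9114, 0.5601)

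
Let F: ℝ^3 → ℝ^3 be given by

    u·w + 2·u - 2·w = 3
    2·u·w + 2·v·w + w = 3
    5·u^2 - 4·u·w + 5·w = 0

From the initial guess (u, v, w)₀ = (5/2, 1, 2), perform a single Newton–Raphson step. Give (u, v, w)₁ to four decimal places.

At (5/2, 1, 2): F = (3.0000, 13.0000, 21.2500).
Jacobian J = [[w + 2, 0, u - 2], [2·w, 2·w, 2·u + 2·v + 1], [10·u - 4·w, 0, -4·u + 5]].
At the point, J = [[4.0000, 0.0000, 0.5000], [4.0000, 4.0000, 8.0000], [17.0000, 0.0000, -5.0000]] (det J = -114.0000).
Solving J·Δ = −F gives Δ = (-0.8991, -4.7368, 1.1930).
Then the next iterate is (u, v, w)₁ = (1.6009, -3.7368, 3.1930).

(1.6009, -3.7368, 3.1930)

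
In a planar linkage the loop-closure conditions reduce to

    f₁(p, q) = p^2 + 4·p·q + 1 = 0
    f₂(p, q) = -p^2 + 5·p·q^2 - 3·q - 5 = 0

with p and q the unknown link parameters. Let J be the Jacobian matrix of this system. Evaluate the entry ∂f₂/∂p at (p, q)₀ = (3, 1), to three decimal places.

-1.000

∂f₂/∂p = -2·p + 5·q^2.
At (3, 1) this is -1.000.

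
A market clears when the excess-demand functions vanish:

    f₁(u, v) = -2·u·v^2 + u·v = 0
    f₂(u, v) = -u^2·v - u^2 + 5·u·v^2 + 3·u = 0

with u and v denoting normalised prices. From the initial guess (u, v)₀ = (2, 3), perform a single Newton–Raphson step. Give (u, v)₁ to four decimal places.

(2.5882, 1.2353)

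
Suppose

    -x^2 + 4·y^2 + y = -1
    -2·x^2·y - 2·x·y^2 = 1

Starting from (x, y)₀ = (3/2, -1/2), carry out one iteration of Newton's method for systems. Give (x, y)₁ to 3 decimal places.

(1.281, -0.531)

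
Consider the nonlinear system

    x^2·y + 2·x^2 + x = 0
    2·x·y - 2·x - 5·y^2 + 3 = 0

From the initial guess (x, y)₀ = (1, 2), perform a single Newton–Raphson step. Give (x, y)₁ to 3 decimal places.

At (1, 2): F = (5.000, -15.000).
Jacobian J = [[2·x·y + 4·x + 1, x^2], [2·y - 2, 2·x - 10·y]].
At the point, J = [[9.000, 1.000], [2.000, -18.000]] (det J = -164.000).
Solving J·Δ = −F gives Δ = (-0.457, -0.884).
Then the next iterate is (x, y)₁ = (0.543, 1.116).

(0.543, 1.116)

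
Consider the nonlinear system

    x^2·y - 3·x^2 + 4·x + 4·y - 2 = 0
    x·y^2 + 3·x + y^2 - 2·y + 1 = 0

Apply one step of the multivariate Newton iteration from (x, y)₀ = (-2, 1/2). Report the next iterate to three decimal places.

(-0.471, 0.074)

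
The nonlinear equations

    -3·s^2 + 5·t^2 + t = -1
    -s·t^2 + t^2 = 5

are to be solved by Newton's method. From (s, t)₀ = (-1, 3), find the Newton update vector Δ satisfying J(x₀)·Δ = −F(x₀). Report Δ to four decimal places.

At (-1, 3): F = (46.0000, 13.0000).
Jacobian J = [[-6·s, 10·t + 1], [-t^2, -2·s·t + 2·t]].
At the point, J = [[6.0000, 31.0000], [-9.0000, 12.0000]] (det J = 351.0000).
Solving J·Δ = −F gives Δ = (-0.4245, -1.4017).

(-0.4245, -1.4017)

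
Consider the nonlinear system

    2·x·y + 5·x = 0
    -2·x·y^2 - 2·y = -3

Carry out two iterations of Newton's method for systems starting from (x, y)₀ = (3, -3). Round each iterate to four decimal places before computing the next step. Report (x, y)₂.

At (3, -3): F = (-3.0000, -45.0000).
Jacobian J = [[2·y + 5, 2·x], [-2·y^2, -4·x·y - 2]].
At the point, J = [[-1.0000, 6.0000], [-18.0000, 34.0000]] (det J = 74.0000).
Solving J·Δ = −F gives Δ = (-2.2703, 0.1216).
Then the next iterate is (x, y)₁ = (0.7297, -2.8784).
Round to (0.7297, -2.8784) and repeat: F = (-0.552237, -3.334601), J = [[-0.7568, 1.4594], [-16.570373, 6.401474]].
Δ = (-0.0688, 0.3427), so (x, y)₂ = (0.6609, -2.5357).

(0.6609, -2.5357)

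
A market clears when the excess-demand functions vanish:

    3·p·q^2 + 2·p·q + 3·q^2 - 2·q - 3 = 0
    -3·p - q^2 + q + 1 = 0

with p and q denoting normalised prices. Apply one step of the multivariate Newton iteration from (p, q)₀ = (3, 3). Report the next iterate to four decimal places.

(-4.6032, 4.7619)

At (3, 3): F = (117.0000, -14.0000).
Jacobian J = [[3·q^2 + 2·q, 6·p·q + 2·p + 6·q - 2], [-3, -2·q + 1]].
At the point, J = [[33.0000, 76.0000], [-3.0000, -5.0000]] (det J = 63.0000).
Solving J·Δ = −F gives Δ = (-7.6032, 1.7619).
Then the next iterate is (p, q)₁ = (-4.6032, 4.7619).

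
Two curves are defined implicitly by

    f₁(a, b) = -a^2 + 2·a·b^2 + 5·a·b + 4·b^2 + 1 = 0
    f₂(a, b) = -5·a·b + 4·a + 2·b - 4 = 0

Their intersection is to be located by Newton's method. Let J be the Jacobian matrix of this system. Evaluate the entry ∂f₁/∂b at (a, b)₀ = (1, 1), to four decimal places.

17.0000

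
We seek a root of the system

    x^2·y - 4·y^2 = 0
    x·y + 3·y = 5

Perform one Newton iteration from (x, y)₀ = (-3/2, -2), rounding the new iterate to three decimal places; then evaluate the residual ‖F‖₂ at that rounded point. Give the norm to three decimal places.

5.007

At (-3/2, -2): F = (-20.500, -8.000).
Jacobian J = [[2·x·y, x^2 - 8·y], [y, x + 3]].
At the point, J = [[6.000, 18.250], [-2.000, 1.500]] (det J = 45.500).
Solving J·Δ = −F gives Δ = (-2.533, 1.956).
Then the next iterate is (x, y)₁ = (-4.033, -0.044).
Re-evaluating at (-4.033, -0.044): F = (-0.72341, -4.95455), so ‖F‖₂ = 5.007.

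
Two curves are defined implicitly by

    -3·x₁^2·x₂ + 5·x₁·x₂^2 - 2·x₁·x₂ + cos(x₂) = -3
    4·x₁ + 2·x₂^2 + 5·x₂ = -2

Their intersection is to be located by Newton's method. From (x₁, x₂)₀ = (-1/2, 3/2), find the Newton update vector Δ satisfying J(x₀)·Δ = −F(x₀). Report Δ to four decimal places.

At (-1/2, 3/2): F = (-2.179263, 12.0000).
Jacobian J = [[-6·x₁·x₂ + 5·x₂^2 - 2·x₂, -3·x₁^2 + 10·x₁·x₂ - 2·x₁ - sin(x₂)], [4, 4·x₂ + 5]].
At the point, J = [[12.7500, -8.247495], [4.0000, 11.0000]] (det J = 173.239980).
Solving J·Δ = −F gives Δ = (-0.4329, -0.9335).

(-0.4329, -0.9335)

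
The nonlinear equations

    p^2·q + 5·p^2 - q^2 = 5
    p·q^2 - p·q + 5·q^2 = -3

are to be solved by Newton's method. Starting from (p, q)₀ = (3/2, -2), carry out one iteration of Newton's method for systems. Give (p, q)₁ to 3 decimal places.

At (3/2, -2): F = (-2.250, 32.000).
Jacobian J = [[2·p·q + 10·p, p^2 - 2·q], [q^2 - q, 2·p·q - p + 10·q]].
At the point, J = [[9.000, 6.250], [6.000, -27.500]] (det J = -285.000).
Solving J·Δ = −F gives Δ = (-0.485, 1.058).
Then the next iterate is (p, q)₁ = (1.015, -0.942).

(1.015, -0.942)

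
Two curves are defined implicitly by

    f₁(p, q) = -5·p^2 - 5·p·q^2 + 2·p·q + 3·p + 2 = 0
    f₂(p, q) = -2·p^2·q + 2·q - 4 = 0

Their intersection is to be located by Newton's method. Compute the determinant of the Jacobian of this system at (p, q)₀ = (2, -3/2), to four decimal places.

J = [[-10·p - 5·q^2 + 2·q + 3, -10·p·q + 2·p], [-4·p·q, -2·p^2 + 2]].
At the point, J = [[-31.2500, 34.0000], [12.0000, -6.0000]].
det J = -220.5000.

-220.5000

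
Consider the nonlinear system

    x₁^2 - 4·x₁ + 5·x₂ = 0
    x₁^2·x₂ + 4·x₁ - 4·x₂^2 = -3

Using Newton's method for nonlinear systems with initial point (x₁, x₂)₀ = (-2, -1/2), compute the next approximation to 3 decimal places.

At (-2, -1/2): F = (9.500, -8.000).
Jacobian J = [[2·x₁ - 4, 5], [2·x₁·x₂ + 4, x₁^2 - 8·x₂]].
At the point, J = [[-8.000, 5.000], [6.000, 8.000]] (det J = -94.000).
Solving J·Δ = −F gives Δ = (1.234, 0.074).
Then the next iterate is (x₁, x₂)₁ = (-0.766, -0.426).

(-0.766, -0.426)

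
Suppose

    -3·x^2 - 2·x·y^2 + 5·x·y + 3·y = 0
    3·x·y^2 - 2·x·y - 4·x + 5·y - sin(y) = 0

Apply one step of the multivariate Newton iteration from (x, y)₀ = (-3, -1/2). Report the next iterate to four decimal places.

(-1.8319, -0.6099)

At (-3, -1/2): F = (-19.5000, 4.729426).
Jacobian J = [[-6·x - 2·y^2 + 5·y, -4·x·y + 5·x + 3], [3·y^2 - 2·y - 4, 6·x·y - 2·x - cos(y) + 5]].
At the point, J = [[15.0000, -18.0000], [-2.2500, 19.122417]] (det J = 246.336262).
Solving J·Δ = −F gives Δ = (1.1681, -0.1099).
Then the next iterate is (x, y)₁ = (-1.8319, -0.6099).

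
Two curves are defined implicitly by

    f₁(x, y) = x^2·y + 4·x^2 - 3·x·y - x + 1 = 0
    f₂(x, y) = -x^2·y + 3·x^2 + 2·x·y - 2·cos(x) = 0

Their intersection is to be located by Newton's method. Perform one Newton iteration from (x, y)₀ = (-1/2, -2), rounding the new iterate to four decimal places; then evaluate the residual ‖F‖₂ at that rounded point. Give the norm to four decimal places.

At (-1/2, -2): F = (-1.0000, 1.494835).
Jacobian J = [[2·x·y + 8·x - 3·y - 1, x^2 - 3·x], [-2·x·y + 6·x + 2·y + 2·sin(x), -x^2 + 2·x]].
At the point, J = [[3.0000, 1.7500], [-9.958851, -1.2500]] (det J = 13.677989).
Solving J·Δ = −F gives Δ = (0.0999, 0.4002).
Then the next iterate is (x, y)₁ = (-0.4001, -1.5998).
Re-evaluating at (-0.4001, -1.5998): F = (-0.135916, 0.174452), so ‖F‖₂ = 0.2211.

0.2211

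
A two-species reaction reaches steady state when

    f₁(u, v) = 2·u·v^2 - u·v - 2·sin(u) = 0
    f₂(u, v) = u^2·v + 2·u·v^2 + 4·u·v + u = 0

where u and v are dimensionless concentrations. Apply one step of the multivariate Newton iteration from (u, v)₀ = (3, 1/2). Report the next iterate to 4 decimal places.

(4.5495, -0.4286)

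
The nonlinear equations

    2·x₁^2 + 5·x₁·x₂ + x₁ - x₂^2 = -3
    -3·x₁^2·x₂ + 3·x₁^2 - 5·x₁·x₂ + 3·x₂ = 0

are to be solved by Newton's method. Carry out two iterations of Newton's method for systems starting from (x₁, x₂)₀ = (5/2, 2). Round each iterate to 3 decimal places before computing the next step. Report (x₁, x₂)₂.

(0.524, 4.102)

At (5/2, 2): F = (39.000, -37.750).
Jacobian J = [[4·x₁ + 5·x₂ + 1, 5·x₁ - 2·x₂], [-6·x₁·x₂ + 6·x₁ - 5·x₂, -3·x₁^2 - 5·x₁ + 3]].
At the point, J = [[21.000, 8.500], [-25.000, -28.250]] (det J = -380.750).
Solving J·Δ = −F gives Δ = (-2.051, 0.479).
Then the next iterate is (x₁, x₂)₁ = (0.449, 2.479).
Round to (0.449, 2.479) and repeat: F = (3.27212, 0.97714), J = [[15.191, -2.713], [-16.37943, 0.15020]].
Δ = (0.075, 1.623), so (x₁, x₂)₂ = (0.524, 4.102).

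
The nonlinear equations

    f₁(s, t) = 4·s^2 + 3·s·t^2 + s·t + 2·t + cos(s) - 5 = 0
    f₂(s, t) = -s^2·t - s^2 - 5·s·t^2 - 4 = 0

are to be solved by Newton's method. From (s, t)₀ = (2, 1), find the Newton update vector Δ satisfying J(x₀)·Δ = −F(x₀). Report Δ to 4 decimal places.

(-0.5676, -0.6092)

At (2, 1): F = (20.583853, -22.0000).
Jacobian J = [[8·s + 3·t^2 + t - sin(s), 6·s·t + s + 2], [-2·s·t - 2·s - 5·t^2, -s^2 - 10·s·t]].
At the point, J = [[19.090703, 16.0000], [-13.0000, -24.0000]] (det J = -250.176862).
Solving J·Δ = −F gives Δ = (-0.5676, -0.6092).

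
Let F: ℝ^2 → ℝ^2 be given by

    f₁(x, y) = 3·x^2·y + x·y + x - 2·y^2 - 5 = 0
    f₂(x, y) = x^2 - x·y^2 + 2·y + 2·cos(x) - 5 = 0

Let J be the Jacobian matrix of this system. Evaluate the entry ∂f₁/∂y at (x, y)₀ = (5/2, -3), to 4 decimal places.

∂f₁/∂y = 3·x^2 + x - 4·y.
At (5/2, -3) this is 33.2500.

33.2500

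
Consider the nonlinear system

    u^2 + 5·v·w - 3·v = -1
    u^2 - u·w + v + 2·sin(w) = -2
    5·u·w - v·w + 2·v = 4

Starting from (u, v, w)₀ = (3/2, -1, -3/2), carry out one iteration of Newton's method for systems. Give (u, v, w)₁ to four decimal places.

At (3/2, -1, -3/2): F = (13.7500, 3.505010, -18.7500).
Jacobian J = [[2·u, 5·w - 3, 5·v], [2·u - w, 1, -u + 2·cos(w)], [5·w, -w + 2, 5·u - v]].
At the point, J = [[3.0000, -10.5000, -5.0000], [4.5000, 1.0000, -1.358526], [-7.5000, 3.5000, 8.5000]] (det J = 218.155628).
Solving J·Δ = −F gives Δ = (-0.3325, 0.3779, 1.7569).
Then the next iterate is (u, v, w)₁ = (1.1675, -0.6221, 0.2569).

(1.1675, -0.6221, 0.2569)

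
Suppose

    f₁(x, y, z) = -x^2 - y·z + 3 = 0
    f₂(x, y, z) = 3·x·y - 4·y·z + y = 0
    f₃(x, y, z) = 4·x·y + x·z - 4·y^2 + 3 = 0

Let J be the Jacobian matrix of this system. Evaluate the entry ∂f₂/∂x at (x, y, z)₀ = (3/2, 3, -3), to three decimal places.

9.000

∂f₂/∂x = 3·y.
At (3/2, 3, -3) this is 9.000.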